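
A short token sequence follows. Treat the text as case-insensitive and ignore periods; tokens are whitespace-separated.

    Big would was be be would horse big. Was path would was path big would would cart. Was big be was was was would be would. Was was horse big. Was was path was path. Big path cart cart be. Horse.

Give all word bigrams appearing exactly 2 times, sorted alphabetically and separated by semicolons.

be would; big was; big would; horse big; path big

Bigram counts meeting the condition (exactly 2 times):
  be would: 2
  big was: 2
  big would: 2
  horse big: 2
  path big: 2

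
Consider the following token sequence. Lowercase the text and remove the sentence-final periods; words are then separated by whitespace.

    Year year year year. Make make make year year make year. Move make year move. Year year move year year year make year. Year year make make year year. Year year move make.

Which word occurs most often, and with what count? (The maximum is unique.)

"year", 20 times

Unigram frequencies (highest first):
  year: 20
  make: 9
  move: 4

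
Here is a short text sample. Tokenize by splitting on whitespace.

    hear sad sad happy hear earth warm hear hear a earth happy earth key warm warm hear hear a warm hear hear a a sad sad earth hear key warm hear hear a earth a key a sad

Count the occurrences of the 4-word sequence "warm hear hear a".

4

Scanning the 35 overlapping 4-gram windows for "warm hear hear a":
  position 7–10: warm hear hear a
  position 16–19: warm hear hear a
  position 20–23: warm hear hear a
  position 30–33: warm hear hear a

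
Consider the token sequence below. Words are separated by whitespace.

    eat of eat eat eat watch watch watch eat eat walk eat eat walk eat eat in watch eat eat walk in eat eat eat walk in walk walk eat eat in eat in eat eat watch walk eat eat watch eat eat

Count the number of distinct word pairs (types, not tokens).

43 tokens → 42 bigram windows in total.
Repeated bigrams (each contributes count−1 duplicates):
  eat eat: 12
  eat walk: 4
  walk eat: 4
  eat in: 3
  eat watch: 3
  in eat: 3
  watch eat: 3
  walk in: 2
  … (1 more repeated)
27 duplicate windows → 42 − 27 = 15 distinct.

15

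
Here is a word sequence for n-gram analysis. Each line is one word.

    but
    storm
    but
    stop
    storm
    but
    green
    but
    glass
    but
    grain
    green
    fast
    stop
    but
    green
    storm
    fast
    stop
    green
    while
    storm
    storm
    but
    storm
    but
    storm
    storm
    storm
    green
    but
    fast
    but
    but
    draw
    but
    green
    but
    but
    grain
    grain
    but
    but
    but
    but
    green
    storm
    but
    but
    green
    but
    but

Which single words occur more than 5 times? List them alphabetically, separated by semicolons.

but; green; storm

Unigram counts meeting the condition (more than 5 times):
  but: 22
  green: 8
  storm: 10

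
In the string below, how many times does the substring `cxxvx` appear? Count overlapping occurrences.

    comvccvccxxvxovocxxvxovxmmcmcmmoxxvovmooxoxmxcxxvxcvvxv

Sliding a length-5 window over the 55 characters (51 positions):
  position 9–13: cxxvx
  position 17–21: cxxvx
  position 46–50: cxxvx

3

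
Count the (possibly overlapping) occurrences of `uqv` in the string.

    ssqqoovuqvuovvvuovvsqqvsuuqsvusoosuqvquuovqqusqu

Sliding a length-3 window over the 48 characters (46 positions):
  position 8–10: uqv
  position 35–37: uqv

2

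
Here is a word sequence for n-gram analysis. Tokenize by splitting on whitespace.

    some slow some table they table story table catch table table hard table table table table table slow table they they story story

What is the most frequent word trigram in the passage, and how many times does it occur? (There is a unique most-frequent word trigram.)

"table table table", 3 times

Trigram frequencies (highest first):
  table table table: 3
  some slow some: 1
  slow some table: 1
  some table they: 1
  table they table: 1
  they table story: 1
  … (13 more, each ≤ 1)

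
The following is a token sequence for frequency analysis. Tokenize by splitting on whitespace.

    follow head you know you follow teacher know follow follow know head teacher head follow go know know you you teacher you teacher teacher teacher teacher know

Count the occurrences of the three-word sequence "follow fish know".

0

Scanning the 25 overlapping trigram windows for "follow fish know":
  (none found)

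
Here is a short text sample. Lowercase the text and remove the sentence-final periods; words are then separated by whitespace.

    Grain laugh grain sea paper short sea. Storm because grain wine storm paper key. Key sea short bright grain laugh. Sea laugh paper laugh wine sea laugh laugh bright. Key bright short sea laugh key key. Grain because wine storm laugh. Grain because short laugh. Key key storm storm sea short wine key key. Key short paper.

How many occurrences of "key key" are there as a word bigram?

5

Scanning the 56 overlapping bigram windows for "key key":
  position 14–15: key key
  position 35–36: key key
  position 46–47: key key
  position 53–54: key key
  position 54–55: key key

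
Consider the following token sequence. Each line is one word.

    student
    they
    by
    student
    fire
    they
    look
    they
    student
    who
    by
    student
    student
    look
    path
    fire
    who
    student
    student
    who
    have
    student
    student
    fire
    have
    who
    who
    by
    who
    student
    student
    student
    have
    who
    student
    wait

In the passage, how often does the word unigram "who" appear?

Scanning the 36 tokens for "who":
  position 10: who
  position 17: who
  position 20: who
  position 26: who
  position 27: who
  position 29: who
  position 34: who

7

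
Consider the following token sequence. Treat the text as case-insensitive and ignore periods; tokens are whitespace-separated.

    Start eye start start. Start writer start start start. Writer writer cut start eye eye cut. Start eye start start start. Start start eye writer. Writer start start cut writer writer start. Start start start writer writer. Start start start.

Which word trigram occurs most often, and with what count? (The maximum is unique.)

"start start start", 8 times

Trigram frequencies (highest first):
  start start start: 8
  writer start start: 4
  start start writer: 3
  writer writer start: 3
  start eye start: 2
  eye start start: 2
  … (14 more, each ≤ 2)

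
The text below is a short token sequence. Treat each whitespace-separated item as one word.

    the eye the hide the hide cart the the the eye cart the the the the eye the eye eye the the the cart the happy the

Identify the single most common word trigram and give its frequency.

"the the the", 4 times

Trigram frequencies (highest first):
  the the the: 4
  the eye the: 2
  cart the the: 2
  the the eye: 2
  eye the hide: 1
  the hide the: 1
  … (13 more, each ≤ 1)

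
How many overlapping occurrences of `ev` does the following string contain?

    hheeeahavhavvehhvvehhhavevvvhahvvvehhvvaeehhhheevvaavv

2

Sliding a length-2 window over the 54 characters (53 positions):
  position 25–26: ev
  position 48–49: ev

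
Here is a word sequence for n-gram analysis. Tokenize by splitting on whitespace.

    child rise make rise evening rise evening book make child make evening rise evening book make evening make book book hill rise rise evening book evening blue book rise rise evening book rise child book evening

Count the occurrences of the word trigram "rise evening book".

4

Scanning the 34 overlapping trigram windows for "rise evening book":
  position 6–8: rise evening book
  position 13–15: rise evening book
  position 23–25: rise evening book
  position 30–32: rise evening book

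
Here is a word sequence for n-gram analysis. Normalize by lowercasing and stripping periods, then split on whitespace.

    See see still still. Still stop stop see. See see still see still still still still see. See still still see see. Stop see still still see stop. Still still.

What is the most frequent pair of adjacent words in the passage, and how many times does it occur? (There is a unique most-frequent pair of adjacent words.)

"still still", 8 times

Bigram frequencies (highest first):
  still still: 8
  see see: 5
  see still: 5
  still see: 4
  stop see: 2
  see stop: 2
  … (3 more, each ≤ 1)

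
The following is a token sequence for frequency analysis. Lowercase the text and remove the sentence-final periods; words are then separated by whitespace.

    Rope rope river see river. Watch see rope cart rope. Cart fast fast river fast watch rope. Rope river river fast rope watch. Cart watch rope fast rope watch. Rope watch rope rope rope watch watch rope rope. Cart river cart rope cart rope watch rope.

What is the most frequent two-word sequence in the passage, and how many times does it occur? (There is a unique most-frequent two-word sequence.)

"watch rope", 6 times

Bigram frequencies (highest first):
  watch rope: 6
  rope rope: 5
  rope watch: 5
  rope cart: 4
  cart rope: 3
  rope river: 2
  … (18 more, each ≤ 2)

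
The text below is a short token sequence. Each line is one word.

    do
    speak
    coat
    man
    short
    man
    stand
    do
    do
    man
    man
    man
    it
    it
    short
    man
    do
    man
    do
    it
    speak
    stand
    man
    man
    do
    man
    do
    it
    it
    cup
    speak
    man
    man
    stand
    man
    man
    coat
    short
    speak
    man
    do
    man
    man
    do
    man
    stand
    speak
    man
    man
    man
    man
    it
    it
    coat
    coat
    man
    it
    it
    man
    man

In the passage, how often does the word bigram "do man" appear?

Scanning the 59 overlapping bigram windows for "do man":
  position 9–10: do man
  position 17–18: do man
  position 25–26: do man
  position 41–42: do man
  position 44–45: do man

5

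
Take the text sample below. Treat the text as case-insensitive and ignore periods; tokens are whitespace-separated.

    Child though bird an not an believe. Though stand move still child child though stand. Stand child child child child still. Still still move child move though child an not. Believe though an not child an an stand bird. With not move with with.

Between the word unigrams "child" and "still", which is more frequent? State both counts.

"child": 10 occurrences
"still": 4 occurrences

"child" (10 vs 4)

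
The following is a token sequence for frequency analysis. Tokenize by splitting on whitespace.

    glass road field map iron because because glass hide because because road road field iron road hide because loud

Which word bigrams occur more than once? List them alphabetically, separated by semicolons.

because because; hide because; road field

Bigram counts meeting the condition (more than once):
  because because: 2
  hide because: 2
  road field: 2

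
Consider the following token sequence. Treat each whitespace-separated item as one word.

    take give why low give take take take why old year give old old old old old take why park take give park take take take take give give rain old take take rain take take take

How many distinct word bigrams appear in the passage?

37 tokens → 36 bigram windows in total.
Repeated bigrams (each contributes count−1 duplicates):
  take take: 8
  old old: 4
  take give: 3
  old take: 2
  park take: 2
  take why: 2
15 duplicate windows → 36 − 15 = 21 distinct.

21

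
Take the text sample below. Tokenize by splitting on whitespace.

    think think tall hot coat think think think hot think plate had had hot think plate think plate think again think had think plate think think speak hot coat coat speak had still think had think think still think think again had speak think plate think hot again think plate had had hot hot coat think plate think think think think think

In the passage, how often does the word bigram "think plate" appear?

7

Scanning the 61 overlapping bigram windows for "think plate":
  position 10–11: think plate
  position 15–16: think plate
  position 17–18: think plate
  position 23–24: think plate
  position 44–45: think plate
  position 49–50: think plate
  position 56–57: think plate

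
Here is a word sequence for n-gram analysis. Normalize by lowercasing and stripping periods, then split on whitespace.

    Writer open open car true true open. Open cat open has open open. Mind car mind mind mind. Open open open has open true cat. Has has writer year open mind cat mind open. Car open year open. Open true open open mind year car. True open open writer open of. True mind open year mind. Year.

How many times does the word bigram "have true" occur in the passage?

Scanning the 56 overlapping bigram windows for "have true":
  (none found)

0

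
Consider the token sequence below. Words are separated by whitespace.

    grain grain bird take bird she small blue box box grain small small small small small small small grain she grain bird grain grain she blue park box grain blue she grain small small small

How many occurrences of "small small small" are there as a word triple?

Scanning the 33 overlapping trigram windows for "small small small":
  position 12–14: small small small
  position 13–15: small small small
  position 14–16: small small small
  position 15–17: small small small
  position 16–18: small small small
  position 33–35: small small small

6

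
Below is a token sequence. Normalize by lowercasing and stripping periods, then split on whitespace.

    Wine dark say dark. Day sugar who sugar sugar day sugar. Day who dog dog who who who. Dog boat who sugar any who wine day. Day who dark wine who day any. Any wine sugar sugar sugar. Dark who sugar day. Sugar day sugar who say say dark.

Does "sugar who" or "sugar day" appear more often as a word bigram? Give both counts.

"sugar day" (4 vs 2)

"sugar who": 2 occurrences
"sugar day": 4 occurrences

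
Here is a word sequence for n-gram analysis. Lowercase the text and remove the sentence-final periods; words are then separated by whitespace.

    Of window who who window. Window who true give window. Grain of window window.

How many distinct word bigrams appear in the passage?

10

14 tokens → 13 bigram windows in total.
Repeated bigrams (each contributes count−1 duplicates):
  of window: 2
  window who: 2
  window window: 2
3 duplicate windows → 13 − 3 = 10 distinct.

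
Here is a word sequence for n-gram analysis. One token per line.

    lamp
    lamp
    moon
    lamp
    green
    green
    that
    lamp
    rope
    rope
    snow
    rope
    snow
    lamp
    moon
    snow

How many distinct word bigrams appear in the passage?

16 tokens → 15 bigram windows in total.
Repeated bigrams (each contributes count−1 duplicates):
  lamp moon: 2
  rope snow: 2
2 duplicate windows → 15 − 2 = 13 distinct.

13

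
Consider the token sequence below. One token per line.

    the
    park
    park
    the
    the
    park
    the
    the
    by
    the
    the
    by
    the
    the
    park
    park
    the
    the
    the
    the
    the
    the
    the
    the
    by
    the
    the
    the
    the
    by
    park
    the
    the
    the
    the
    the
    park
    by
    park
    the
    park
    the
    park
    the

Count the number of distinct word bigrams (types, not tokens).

8

44 tokens → 43 bigram windows in total.
Repeated bigrams (each contributes count−1 duplicates):
  the the: 18
  park the: 7
  the park: 6
  the by: 4
  by the: 3
  by park: 2
  park park: 2
35 duplicate windows → 43 − 35 = 8 distinct.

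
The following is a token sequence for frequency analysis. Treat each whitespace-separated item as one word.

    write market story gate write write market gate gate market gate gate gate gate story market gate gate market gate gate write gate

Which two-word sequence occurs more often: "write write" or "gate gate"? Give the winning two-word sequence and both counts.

"gate gate" (6 vs 1)

"write write": 1 occurrence
"gate gate": 6 occurrences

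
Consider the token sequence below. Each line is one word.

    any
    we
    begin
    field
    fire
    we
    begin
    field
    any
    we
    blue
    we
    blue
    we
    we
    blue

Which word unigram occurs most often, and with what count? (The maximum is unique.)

Unigram frequencies (highest first):
  we: 6
  blue: 3
  any: 2
  begin: 2
  field: 2
  fire: 1

"we", 6 times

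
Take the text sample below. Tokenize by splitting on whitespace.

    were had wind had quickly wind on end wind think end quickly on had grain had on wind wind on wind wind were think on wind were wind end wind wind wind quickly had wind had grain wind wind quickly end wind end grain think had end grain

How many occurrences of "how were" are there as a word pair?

0

Scanning the 47 overlapping bigram windows for "how were":
  (none found)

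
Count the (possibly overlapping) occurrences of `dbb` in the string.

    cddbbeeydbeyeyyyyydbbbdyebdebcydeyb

Sliding a length-3 window over the 35 characters (33 positions):
  position 3–5: dbb
  position 19–21: dbb

2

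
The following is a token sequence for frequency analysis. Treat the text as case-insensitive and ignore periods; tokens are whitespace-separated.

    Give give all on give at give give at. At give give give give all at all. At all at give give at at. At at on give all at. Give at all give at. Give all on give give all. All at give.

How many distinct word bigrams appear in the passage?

44 tokens → 43 bigram windows in total.
Repeated bigrams (each contributes count−1 duplicates):
  give give: 7
  at give: 6
  all at: 5
  give all: 5
  give at: 5
  at at: 4
  at all: 3
  on give: 3
  … (1 more repeated)
31 duplicate windows → 43 − 31 = 12 distinct.

12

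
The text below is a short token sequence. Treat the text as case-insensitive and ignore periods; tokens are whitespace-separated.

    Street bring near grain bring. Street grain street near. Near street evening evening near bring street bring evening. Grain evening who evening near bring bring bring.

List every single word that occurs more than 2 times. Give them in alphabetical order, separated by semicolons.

bring; evening; grain; near; street

Unigram counts meeting the condition (more than 2 times):
  bring: 7
  evening: 5
  grain: 3
  near: 5
  street: 5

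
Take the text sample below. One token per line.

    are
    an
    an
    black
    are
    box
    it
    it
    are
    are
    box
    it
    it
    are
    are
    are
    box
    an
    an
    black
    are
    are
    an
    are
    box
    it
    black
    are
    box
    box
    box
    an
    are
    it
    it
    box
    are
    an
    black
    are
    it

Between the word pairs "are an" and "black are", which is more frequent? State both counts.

"are an": 3 occurrences
"black are": 4 occurrences

"black are" (4 vs 3)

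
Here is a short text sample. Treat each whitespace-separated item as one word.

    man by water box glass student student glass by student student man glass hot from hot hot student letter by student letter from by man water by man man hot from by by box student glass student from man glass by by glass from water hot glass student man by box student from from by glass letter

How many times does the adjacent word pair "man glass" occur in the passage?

Scanning the 56 overlapping bigram windows for "man glass":
  position 12–13: man glass
  position 39–40: man glass

2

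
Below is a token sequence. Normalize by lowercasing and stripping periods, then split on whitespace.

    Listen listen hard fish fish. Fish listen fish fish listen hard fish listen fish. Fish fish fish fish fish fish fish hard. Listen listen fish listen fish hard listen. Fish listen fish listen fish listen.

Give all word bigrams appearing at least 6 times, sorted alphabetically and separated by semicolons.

fish fish; fish listen; listen fish

Bigram counts meeting the condition (at least 6 times):
  fish fish: 10
  fish listen: 7
  listen fish: 7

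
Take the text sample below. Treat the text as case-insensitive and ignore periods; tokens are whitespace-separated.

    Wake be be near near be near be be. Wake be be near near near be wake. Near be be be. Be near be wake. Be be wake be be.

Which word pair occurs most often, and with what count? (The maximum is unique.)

Bigram frequencies (highest first):
  be be: 8
  near be: 5
  wake be: 4
  be near: 4
  be wake: 4
  near near: 3
  … (1 more, each ≤ 1)

"be be", 8 times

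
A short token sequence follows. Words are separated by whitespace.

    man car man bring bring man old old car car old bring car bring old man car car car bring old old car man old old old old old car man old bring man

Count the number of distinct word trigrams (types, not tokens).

24

34 tokens → 32 trigram windows in total.
Repeated trigrams (each contributes count−1 duplicates):
  old old car: 3
  old old old: 3
  car bring old: 2
  car man old: 2
  man old old: 2
  old car man: 2
8 duplicate windows → 32 − 8 = 24 distinct.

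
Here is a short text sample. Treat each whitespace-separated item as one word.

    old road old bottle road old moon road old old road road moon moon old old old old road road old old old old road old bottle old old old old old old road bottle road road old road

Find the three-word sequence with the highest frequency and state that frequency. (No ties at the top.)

"old old old", 8 times

Trigram frequencies (highest first):
  old old old: 8
  old old road: 4
  old road old: 2
  road old bottle: 2
  road old old: 2
  old road road: 2
  … (16 more, each ≤ 2)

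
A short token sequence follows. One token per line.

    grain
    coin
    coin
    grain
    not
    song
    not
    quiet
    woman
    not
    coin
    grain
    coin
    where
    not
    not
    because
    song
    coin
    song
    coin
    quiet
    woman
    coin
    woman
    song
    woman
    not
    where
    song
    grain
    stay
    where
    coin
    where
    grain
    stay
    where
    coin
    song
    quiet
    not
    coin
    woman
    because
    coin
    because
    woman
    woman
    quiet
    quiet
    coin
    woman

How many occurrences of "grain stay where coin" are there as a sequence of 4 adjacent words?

Scanning the 50 overlapping 4-gram windows for "grain stay where coin":
  position 31–34: grain stay where coin
  position 36–39: grain stay where coin

2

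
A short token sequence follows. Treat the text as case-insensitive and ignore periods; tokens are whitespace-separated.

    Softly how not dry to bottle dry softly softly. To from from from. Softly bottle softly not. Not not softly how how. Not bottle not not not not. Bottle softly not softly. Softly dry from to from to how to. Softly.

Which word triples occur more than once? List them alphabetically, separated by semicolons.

bottle softly not; not not not

Trigram counts meeting the condition (more than once):
  bottle softly not: 2
  not not not: 3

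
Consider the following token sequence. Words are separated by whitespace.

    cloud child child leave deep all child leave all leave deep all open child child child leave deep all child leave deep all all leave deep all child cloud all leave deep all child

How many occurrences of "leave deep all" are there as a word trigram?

6

Scanning the 32 overlapping trigram windows for "leave deep all":
  position 4–6: leave deep all
  position 10–12: leave deep all
  position 17–19: leave deep all
  position 21–23: leave deep all
  position 25–27: leave deep all
  position 31–33: leave deep all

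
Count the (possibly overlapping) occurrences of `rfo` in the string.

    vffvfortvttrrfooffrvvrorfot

Sliding a length-3 window over the 27 characters (25 positions):
  position 13–15: rfo
  position 24–26: rfo

2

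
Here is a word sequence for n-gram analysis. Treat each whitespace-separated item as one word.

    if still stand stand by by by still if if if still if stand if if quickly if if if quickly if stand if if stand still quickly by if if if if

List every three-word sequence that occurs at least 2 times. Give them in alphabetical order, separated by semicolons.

if if if; if if quickly; if quickly if; if stand if; stand if if

Trigram counts meeting the condition (at least 2 times):
  if if if: 4
  if if quickly: 2
  if quickly if: 2
  if stand if: 2
  stand if if: 2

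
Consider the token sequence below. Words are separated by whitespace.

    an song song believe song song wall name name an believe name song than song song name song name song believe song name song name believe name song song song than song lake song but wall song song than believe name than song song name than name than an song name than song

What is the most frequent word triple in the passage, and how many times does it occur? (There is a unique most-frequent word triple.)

Trigram frequencies (highest first):
  song name song: 3
  song believe song: 2
  believe name song: 2
  song than song: 2
  than song song: 2
  song song name: 2
  … (34 more, each ≤ 2)

"song name song", 3 times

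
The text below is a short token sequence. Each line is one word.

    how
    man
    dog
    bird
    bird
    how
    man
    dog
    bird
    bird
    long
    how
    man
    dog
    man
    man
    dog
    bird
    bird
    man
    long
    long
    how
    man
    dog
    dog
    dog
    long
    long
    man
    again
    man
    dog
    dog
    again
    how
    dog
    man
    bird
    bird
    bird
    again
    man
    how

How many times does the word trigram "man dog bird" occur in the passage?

Scanning the 42 overlapping trigram windows for "man dog bird":
  position 2–4: man dog bird
  position 7–9: man dog bird
  position 16–18: man dog bird

3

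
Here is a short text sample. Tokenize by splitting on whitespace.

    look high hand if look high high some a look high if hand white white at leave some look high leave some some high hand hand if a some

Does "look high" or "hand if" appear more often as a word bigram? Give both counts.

"look high" (4 vs 2)

"look high": 4 occurrences
"hand if": 2 occurrences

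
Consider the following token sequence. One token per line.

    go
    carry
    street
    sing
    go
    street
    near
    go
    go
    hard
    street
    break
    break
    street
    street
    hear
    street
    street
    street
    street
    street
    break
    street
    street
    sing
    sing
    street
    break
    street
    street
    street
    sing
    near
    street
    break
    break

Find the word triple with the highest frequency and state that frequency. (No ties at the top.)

"street street street", 4 times

Trigram frequencies (highest first):
  street street street: 4
  break street street: 3
  street break break: 2
  street break street: 2
  street street sing: 2
  go carry street: 1
  … (20 more, each ≤ 1)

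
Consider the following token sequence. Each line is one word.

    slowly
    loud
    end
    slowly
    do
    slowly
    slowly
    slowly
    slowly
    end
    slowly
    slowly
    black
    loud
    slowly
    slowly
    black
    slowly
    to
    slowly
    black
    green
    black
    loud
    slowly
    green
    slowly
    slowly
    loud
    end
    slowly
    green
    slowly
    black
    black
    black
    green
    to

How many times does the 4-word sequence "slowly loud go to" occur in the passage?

0

Scanning the 35 overlapping 4-gram windows for "slowly loud go to":
  (none found)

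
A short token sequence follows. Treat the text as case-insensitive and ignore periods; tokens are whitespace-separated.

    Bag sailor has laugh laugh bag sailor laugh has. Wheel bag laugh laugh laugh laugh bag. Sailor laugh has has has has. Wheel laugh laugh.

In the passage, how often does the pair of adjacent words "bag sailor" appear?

Scanning the 24 overlapping bigram windows for "bag sailor":
  position 1–2: bag sailor
  position 6–7: bag sailor
  position 16–17: bag sailor

3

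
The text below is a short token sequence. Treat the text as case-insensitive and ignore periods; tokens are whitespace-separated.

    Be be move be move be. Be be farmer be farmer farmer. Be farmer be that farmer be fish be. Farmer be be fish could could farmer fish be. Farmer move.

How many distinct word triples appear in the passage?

24

31 tokens → 29 trigram windows in total.
Repeated trigrams (each contributes count−1 duplicates):
  be farmer be: 3
  be move be: 2
  farmer be farmer: 2
  fish be farmer: 2
5 duplicate windows → 29 − 5 = 24 distinct.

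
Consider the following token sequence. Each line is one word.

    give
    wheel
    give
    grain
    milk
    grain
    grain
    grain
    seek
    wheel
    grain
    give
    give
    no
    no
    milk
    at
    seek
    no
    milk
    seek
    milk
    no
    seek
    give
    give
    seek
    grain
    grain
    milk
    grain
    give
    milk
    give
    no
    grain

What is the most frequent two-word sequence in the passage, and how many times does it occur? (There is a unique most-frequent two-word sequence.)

Bigram frequencies (highest first):
  grain grain: 3
  grain milk: 2
  milk grain: 2
  grain give: 2
  give give: 2
  give no: 2
  … (21 more, each ≤ 2)

"grain grain", 3 times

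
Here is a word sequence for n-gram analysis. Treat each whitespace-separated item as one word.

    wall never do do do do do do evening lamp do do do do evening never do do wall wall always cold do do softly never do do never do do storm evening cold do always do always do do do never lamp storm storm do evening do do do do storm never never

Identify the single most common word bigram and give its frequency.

Bigram frequencies (highest first):
  do do: 17
  never do: 4
  do evening: 3
  cold do: 2
  do never: 2
  do storm: 2
  … (21 more, each ≤ 2)

"do do", 17 times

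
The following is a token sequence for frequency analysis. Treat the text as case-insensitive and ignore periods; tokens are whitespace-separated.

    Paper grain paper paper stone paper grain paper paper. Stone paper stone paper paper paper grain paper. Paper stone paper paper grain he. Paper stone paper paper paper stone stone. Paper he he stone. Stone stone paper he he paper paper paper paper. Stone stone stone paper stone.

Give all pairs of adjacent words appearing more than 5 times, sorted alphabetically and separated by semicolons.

Bigram counts meeting the condition (more than 5 times):
  paper paper: 11
  paper stone: 8
  stone paper: 8

paper paper; paper stone; stone paper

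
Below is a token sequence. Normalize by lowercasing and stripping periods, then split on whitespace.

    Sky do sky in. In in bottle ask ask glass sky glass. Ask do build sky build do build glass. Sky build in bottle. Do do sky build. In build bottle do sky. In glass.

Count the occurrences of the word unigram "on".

0

Scanning the 35 tokens for "on":
  (none found)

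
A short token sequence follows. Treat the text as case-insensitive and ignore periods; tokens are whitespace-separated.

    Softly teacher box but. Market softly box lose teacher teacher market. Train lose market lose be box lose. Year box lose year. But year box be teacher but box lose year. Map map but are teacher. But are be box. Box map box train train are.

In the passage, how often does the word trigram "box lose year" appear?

3

Scanning the 44 overlapping trigram windows for "box lose year":
  position 17–19: box lose year
  position 20–22: box lose year
  position 29–31: box lose year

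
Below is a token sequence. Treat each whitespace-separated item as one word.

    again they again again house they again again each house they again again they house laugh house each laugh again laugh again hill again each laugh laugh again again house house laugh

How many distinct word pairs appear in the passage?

32 tokens → 31 bigram windows in total.
Repeated bigrams (each contributes count−1 duplicates):
  again again: 4
  laugh again: 3
  they again: 3
  again each: 2
  again house: 2
  again they: 2
  each laugh: 2
  house laugh: 2
  … (1 more repeated)
13 duplicate windows → 31 − 13 = 18 distinct.

18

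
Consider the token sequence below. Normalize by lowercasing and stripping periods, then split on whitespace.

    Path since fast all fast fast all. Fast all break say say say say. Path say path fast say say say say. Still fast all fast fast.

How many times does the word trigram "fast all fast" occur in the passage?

Scanning the 25 overlapping trigram windows for "fast all fast":
  position 3–5: fast all fast
  position 6–8: fast all fast
  position 24–26: fast all fast

3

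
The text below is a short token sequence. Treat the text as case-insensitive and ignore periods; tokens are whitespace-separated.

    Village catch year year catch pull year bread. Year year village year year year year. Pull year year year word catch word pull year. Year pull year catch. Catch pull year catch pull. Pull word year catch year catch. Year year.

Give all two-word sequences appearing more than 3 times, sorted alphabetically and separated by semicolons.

pull year; year catch; year year

Bigram counts meeting the condition (more than 3 times):
  pull year: 5
  year catch: 5
  year year: 9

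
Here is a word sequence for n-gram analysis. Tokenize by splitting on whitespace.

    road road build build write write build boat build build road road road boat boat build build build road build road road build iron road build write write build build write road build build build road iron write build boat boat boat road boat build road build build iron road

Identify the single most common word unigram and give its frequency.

"build", 20 times

Unigram frequencies (highest first):
  build: 20
  road: 14
  boat: 7
  write: 6
  iron: 3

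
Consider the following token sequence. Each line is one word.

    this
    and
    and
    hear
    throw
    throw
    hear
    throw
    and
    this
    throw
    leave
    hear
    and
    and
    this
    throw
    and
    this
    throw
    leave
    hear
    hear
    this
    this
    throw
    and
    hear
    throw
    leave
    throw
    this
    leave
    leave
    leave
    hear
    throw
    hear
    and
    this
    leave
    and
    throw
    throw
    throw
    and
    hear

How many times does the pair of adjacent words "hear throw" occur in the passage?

Scanning the 46 overlapping bigram windows for "hear throw":
  position 4–5: hear throw
  position 7–8: hear throw
  position 28–29: hear throw
  position 36–37: hear throw

4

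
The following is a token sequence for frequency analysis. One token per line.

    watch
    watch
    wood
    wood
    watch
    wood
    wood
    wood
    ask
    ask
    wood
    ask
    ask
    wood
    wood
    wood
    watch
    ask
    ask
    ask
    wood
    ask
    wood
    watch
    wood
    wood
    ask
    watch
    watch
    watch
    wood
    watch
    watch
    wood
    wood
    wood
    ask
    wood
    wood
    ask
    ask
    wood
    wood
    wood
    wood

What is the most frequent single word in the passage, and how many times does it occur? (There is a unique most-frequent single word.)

"wood", 23 times

Unigram frequencies (highest first):
  wood: 23
  ask: 12
  watch: 10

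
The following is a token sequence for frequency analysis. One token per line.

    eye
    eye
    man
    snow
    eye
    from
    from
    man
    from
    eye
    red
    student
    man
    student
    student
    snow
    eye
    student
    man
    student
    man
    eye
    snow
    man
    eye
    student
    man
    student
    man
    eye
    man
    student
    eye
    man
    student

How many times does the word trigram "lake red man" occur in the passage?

Scanning the 33 overlapping trigram windows for "lake red man":
  (none found)

0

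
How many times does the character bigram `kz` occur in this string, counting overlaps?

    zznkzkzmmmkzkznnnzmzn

4

Sliding a length-2 window over the 21 characters (20 positions):
  position 4–5: kz
  position 6–7: kz
  position 11–12: kz
  position 13–14: kz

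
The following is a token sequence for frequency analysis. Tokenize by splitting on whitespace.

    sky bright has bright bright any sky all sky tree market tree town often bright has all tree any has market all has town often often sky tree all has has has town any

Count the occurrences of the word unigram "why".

Scanning the 34 tokens for "why":
  (none found)

0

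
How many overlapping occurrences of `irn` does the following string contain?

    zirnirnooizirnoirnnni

Sliding a length-3 window over the 21 characters (19 positions):
  position 2–4: irn
  position 5–7: irn
  position 12–14: irn
  position 16–18: irn

4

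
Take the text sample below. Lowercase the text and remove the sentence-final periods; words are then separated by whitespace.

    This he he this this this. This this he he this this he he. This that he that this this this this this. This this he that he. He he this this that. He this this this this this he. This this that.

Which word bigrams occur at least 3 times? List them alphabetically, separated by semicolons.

Bigram counts meeting the condition (at least 3 times):
  he he: 5
  he this: 6
  that he: 3
  this he: 5
  this that: 3
  this this: 17

he he; he this; that he; this he; this that; this this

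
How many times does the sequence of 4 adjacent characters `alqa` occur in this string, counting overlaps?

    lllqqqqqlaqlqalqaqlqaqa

1

Sliding a length-4 window over the 23 characters (20 positions):
  position 14–17: alqa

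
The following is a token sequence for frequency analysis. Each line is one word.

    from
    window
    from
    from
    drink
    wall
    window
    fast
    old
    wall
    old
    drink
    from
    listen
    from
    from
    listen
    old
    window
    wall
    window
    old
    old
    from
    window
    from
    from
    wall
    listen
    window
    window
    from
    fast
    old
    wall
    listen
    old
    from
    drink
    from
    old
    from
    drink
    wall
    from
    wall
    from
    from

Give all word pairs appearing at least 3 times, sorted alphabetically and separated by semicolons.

Bigram counts meeting the condition (at least 3 times):
  from drink: 3
  from from: 4
  old from: 3
  window from: 3

from drink; from from; old from; window from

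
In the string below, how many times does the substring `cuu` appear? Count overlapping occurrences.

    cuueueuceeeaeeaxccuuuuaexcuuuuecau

3

Sliding a length-3 window over the 34 characters (32 positions):
  position 1–3: cuu
  position 18–20: cuu
  position 26–28: cuu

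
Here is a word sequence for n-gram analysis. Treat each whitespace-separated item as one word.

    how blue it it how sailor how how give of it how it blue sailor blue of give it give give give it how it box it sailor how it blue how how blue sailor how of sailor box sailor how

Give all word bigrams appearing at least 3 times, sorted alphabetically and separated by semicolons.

how it; it how; sailor how

Bigram counts meeting the condition (at least 3 times):
  how it: 3
  it how: 3
  sailor how: 4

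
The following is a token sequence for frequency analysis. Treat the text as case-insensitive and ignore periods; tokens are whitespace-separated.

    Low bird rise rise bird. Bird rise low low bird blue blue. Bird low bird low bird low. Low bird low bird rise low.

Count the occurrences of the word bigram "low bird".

6

Scanning the 23 overlapping bigram windows for "low bird":
  position 1–2: low bird
  position 9–10: low bird
  position 14–15: low bird
  position 16–17: low bird
  position 19–20: low bird
  position 21–22: low bird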